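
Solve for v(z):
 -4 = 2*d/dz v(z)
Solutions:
 v(z) = C1 - 2*z


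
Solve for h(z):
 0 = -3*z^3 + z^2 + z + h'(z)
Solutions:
 h(z) = C1 + 3*z^4/4 - z^3/3 - z^2/2


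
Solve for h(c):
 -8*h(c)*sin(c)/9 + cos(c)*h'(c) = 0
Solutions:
 h(c) = C1/cos(c)^(8/9)


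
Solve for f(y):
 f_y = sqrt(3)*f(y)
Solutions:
 f(y) = C1*exp(sqrt(3)*y)


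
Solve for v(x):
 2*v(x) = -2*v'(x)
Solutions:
 v(x) = C1*exp(-x)


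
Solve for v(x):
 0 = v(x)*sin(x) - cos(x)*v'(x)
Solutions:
 v(x) = C1/cos(x)


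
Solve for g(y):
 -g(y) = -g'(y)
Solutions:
 g(y) = C1*exp(y)


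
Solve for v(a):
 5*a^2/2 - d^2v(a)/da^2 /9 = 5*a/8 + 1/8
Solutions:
 v(a) = C1 + C2*a + 15*a^4/8 - 15*a^3/16 - 9*a^2/16


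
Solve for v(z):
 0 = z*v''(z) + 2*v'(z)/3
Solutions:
 v(z) = C1 + C2*z^(1/3)


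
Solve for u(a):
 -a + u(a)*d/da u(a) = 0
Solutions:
 u(a) = -sqrt(C1 + a^2)
 u(a) = sqrt(C1 + a^2)


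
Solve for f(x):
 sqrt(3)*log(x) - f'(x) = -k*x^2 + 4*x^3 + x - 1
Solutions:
 f(x) = C1 + k*x^3/3 - x^4 - x^2/2 + sqrt(3)*x*log(x) - sqrt(3)*x + x


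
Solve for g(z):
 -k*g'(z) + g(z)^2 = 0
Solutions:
 g(z) = -k/(C1*k + z)


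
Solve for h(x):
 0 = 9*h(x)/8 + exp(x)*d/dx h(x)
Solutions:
 h(x) = C1*exp(9*exp(-x)/8)


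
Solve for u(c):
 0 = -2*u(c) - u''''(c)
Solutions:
 u(c) = (C1*sin(2^(3/4)*c/2) + C2*cos(2^(3/4)*c/2))*exp(-2^(3/4)*c/2) + (C3*sin(2^(3/4)*c/2) + C4*cos(2^(3/4)*c/2))*exp(2^(3/4)*c/2)


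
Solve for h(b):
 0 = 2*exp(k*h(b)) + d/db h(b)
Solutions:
 h(b) = Piecewise((log(1/(C1*k + 2*b*k))/k, Ne(k, 0)), (nan, True))
 h(b) = Piecewise((C1 - 2*b, Eq(k, 0)), (nan, True))


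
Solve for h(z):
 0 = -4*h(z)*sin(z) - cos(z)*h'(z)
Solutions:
 h(z) = C1*cos(z)^4


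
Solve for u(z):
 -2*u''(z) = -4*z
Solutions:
 u(z) = C1 + C2*z + z^3/3


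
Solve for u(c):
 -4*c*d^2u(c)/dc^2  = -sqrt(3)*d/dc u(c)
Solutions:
 u(c) = C1 + C2*c^(sqrt(3)/4 + 1)


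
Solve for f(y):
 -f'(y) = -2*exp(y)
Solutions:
 f(y) = C1 + 2*exp(y)


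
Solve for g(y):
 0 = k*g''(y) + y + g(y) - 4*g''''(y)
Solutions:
 g(y) = C1*exp(-sqrt(2)*y*sqrt(k - sqrt(k^2 + 16))/4) + C2*exp(sqrt(2)*y*sqrt(k - sqrt(k^2 + 16))/4) + C3*exp(-sqrt(2)*y*sqrt(k + sqrt(k^2 + 16))/4) + C4*exp(sqrt(2)*y*sqrt(k + sqrt(k^2 + 16))/4) - y


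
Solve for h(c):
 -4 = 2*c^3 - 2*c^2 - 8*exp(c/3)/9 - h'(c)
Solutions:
 h(c) = C1 + c^4/2 - 2*c^3/3 + 4*c - 8*exp(c/3)/3


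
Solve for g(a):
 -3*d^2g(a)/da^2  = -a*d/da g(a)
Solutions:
 g(a) = C1 + C2*erfi(sqrt(6)*a/6)


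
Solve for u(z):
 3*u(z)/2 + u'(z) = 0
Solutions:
 u(z) = C1*exp(-3*z/2)


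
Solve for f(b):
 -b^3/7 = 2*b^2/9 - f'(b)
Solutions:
 f(b) = C1 + b^4/28 + 2*b^3/27


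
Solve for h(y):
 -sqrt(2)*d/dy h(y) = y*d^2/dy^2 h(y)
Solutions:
 h(y) = C1 + C2*y^(1 - sqrt(2))


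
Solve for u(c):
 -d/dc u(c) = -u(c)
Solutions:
 u(c) = C1*exp(c)


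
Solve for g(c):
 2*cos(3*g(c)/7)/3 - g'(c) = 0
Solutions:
 -2*c/3 - 7*log(sin(3*g(c)/7) - 1)/6 + 7*log(sin(3*g(c)/7) + 1)/6 = C1


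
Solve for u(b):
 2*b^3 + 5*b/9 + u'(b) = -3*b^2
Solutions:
 u(b) = C1 - b^4/2 - b^3 - 5*b^2/18


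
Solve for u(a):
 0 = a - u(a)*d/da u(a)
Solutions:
 u(a) = -sqrt(C1 + a^2)
 u(a) = sqrt(C1 + a^2)


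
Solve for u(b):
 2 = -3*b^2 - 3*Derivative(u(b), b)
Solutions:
 u(b) = C1 - b^3/3 - 2*b/3


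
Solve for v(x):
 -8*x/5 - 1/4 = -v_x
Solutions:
 v(x) = C1 + 4*x^2/5 + x/4


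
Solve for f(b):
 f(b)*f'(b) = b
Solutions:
 f(b) = -sqrt(C1 + b^2)
 f(b) = sqrt(C1 + b^2)


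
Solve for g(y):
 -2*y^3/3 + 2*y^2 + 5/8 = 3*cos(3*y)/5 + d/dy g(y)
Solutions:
 g(y) = C1 - y^4/6 + 2*y^3/3 + 5*y/8 - sin(3*y)/5


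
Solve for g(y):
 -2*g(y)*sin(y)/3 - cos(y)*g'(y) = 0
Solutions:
 g(y) = C1*cos(y)^(2/3)


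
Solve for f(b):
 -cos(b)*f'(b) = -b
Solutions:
 f(b) = C1 + Integral(b/cos(b), b)


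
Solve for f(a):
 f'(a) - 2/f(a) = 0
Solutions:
 f(a) = -sqrt(C1 + 4*a)
 f(a) = sqrt(C1 + 4*a)


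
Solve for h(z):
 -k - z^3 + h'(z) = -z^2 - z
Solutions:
 h(z) = C1 + k*z + z^4/4 - z^3/3 - z^2/2


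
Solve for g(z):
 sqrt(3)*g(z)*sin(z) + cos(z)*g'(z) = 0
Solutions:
 g(z) = C1*cos(z)^(sqrt(3))


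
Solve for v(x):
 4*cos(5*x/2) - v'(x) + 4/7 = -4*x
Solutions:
 v(x) = C1 + 2*x^2 + 4*x/7 + 8*sin(5*x/2)/5


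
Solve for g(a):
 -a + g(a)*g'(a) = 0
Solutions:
 g(a) = -sqrt(C1 + a^2)
 g(a) = sqrt(C1 + a^2)


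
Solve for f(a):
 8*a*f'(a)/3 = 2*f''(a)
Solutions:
 f(a) = C1 + C2*erfi(sqrt(6)*a/3)


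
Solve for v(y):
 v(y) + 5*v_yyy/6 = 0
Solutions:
 v(y) = C3*exp(-5^(2/3)*6^(1/3)*y/5) + (C1*sin(2^(1/3)*3^(5/6)*5^(2/3)*y/10) + C2*cos(2^(1/3)*3^(5/6)*5^(2/3)*y/10))*exp(5^(2/3)*6^(1/3)*y/10)


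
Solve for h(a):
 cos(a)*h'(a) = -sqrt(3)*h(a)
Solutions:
 h(a) = C1*(sin(a) - 1)^(sqrt(3)/2)/(sin(a) + 1)^(sqrt(3)/2)


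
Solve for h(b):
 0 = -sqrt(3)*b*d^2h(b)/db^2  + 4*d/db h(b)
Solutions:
 h(b) = C1 + C2*b^(1 + 4*sqrt(3)/3)


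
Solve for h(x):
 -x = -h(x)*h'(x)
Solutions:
 h(x) = -sqrt(C1 + x^2)
 h(x) = sqrt(C1 + x^2)


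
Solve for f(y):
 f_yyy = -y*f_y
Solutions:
 f(y) = C1 + Integral(C2*airyai(-y) + C3*airybi(-y), y)


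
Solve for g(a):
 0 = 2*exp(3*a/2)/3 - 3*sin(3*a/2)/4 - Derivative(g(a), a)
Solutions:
 g(a) = C1 + 4*exp(3*a/2)/9 + cos(3*a/2)/2


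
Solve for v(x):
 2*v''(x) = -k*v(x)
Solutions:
 v(x) = C1*exp(-sqrt(2)*x*sqrt(-k)/2) + C2*exp(sqrt(2)*x*sqrt(-k)/2)


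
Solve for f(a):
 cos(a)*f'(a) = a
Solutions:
 f(a) = C1 + Integral(a/cos(a), a)


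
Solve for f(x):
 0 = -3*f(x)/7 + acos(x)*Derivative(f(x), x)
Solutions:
 f(x) = C1*exp(3*Integral(1/acos(x), x)/7)


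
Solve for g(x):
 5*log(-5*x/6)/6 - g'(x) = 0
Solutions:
 g(x) = C1 + 5*x*log(-x)/6 + 5*x*(-log(6) - 1 + log(5))/6


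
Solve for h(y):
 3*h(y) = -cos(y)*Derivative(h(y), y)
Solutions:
 h(y) = C1*(sin(y) - 1)^(3/2)/(sin(y) + 1)^(3/2)


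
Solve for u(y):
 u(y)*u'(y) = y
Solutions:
 u(y) = -sqrt(C1 + y^2)
 u(y) = sqrt(C1 + y^2)


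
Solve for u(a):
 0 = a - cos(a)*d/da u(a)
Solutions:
 u(a) = C1 + Integral(a/cos(a), a)


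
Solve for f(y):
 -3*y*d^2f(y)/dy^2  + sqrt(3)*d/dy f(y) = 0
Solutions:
 f(y) = C1 + C2*y^(sqrt(3)/3 + 1)


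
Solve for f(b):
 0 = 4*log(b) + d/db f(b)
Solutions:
 f(b) = C1 - 4*b*log(b) + 4*b


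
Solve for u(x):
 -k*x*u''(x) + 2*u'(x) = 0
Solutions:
 u(x) = C1 + x^(((re(k) + 2)*re(k) + im(k)^2)/(re(k)^2 + im(k)^2))*(C2*sin(2*log(x)*Abs(im(k))/(re(k)^2 + im(k)^2)) + C3*cos(2*log(x)*im(k)/(re(k)^2 + im(k)^2)))


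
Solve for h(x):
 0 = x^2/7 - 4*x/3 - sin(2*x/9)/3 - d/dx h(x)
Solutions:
 h(x) = C1 + x^3/21 - 2*x^2/3 + 3*cos(2*x/9)/2


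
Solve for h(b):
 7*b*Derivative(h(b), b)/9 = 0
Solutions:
 h(b) = C1


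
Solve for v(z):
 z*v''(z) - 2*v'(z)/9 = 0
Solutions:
 v(z) = C1 + C2*z^(11/9)


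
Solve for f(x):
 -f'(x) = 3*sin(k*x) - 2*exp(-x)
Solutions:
 f(x) = C1 - 2*exp(-x) + 3*cos(k*x)/k


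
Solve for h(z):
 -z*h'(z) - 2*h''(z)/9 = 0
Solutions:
 h(z) = C1 + C2*erf(3*z/2)


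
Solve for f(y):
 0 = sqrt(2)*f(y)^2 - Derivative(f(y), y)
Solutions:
 f(y) = -1/(C1 + sqrt(2)*y)


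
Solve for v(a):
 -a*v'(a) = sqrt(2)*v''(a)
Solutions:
 v(a) = C1 + C2*erf(2^(1/4)*a/2)


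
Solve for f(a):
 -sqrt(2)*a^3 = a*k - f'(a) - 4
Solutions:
 f(a) = C1 + sqrt(2)*a^4/4 + a^2*k/2 - 4*a


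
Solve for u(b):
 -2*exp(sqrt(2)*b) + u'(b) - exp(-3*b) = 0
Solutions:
 u(b) = C1 + sqrt(2)*exp(sqrt(2)*b) - exp(-3*b)/3


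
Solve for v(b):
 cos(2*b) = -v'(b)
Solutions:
 v(b) = C1 - sin(2*b)/2


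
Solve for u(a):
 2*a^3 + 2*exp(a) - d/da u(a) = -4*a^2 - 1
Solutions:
 u(a) = C1 + a^4/2 + 4*a^3/3 + a + 2*exp(a)


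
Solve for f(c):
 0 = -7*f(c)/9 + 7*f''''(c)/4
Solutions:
 f(c) = C1*exp(-sqrt(6)*c/3) + C2*exp(sqrt(6)*c/3) + C3*sin(sqrt(6)*c/3) + C4*cos(sqrt(6)*c/3)


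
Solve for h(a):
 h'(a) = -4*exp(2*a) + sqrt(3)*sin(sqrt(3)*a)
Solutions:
 h(a) = C1 - 2*exp(2*a) - cos(sqrt(3)*a)


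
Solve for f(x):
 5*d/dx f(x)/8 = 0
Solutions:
 f(x) = C1


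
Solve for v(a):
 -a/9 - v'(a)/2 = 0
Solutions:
 v(a) = C1 - a^2/9


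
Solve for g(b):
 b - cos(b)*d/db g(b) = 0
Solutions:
 g(b) = C1 + Integral(b/cos(b), b)


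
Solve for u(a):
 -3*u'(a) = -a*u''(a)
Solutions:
 u(a) = C1 + C2*a^4


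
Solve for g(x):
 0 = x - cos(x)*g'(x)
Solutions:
 g(x) = C1 + Integral(x/cos(x), x)


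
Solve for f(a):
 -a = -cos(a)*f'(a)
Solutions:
 f(a) = C1 + Integral(a/cos(a), a)


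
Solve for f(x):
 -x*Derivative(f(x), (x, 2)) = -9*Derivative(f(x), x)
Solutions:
 f(x) = C1 + C2*x^10


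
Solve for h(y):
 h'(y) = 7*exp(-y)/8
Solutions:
 h(y) = C1 - 7*exp(-y)/8


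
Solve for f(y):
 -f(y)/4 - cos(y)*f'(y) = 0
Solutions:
 f(y) = C1*(sin(y) - 1)^(1/8)/(sin(y) + 1)^(1/8)


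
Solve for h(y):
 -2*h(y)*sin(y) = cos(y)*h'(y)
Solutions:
 h(y) = C1*cos(y)^2


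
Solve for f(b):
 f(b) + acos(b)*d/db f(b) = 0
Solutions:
 f(b) = C1*exp(-Integral(1/acos(b), b))


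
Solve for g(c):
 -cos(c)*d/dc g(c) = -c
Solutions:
 g(c) = C1 + Integral(c/cos(c), c)


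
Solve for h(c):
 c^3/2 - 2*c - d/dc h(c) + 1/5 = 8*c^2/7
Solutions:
 h(c) = C1 + c^4/8 - 8*c^3/21 - c^2 + c/5


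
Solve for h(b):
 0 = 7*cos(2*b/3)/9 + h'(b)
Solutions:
 h(b) = C1 - 7*sin(2*b/3)/6


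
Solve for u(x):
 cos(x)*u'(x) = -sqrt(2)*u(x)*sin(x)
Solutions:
 u(x) = C1*cos(x)^(sqrt(2))


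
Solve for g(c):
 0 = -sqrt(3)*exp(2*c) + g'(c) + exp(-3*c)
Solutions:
 g(c) = C1 + sqrt(3)*exp(2*c)/2 + exp(-3*c)/3


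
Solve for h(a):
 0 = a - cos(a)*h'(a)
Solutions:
 h(a) = C1 + Integral(a/cos(a), a)


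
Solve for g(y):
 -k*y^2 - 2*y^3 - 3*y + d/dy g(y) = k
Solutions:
 g(y) = C1 + k*y^3/3 + k*y + y^4/2 + 3*y^2/2


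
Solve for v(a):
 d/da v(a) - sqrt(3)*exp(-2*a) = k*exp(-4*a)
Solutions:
 v(a) = C1 - k*exp(-4*a)/4 - sqrt(3)*exp(-2*a)/2


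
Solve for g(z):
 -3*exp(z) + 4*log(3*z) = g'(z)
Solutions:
 g(z) = C1 + 4*z*log(z) + 4*z*(-1 + log(3)) - 3*exp(z)


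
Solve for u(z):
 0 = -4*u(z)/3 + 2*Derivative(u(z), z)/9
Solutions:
 u(z) = C1*exp(6*z)


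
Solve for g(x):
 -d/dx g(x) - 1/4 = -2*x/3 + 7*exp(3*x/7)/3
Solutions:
 g(x) = C1 + x^2/3 - x/4 - 49*exp(3*x/7)/9


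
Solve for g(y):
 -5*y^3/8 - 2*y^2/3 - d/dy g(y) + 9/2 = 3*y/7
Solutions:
 g(y) = C1 - 5*y^4/32 - 2*y^3/9 - 3*y^2/14 + 9*y/2


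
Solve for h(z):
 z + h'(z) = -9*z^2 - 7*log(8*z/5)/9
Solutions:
 h(z) = C1 - 3*z^3 - z^2/2 - 7*z*log(z)/9 - 7*z*log(2)/3 + 7*z/9 + 7*z*log(5)/9


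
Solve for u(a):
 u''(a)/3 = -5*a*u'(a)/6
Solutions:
 u(a) = C1 + C2*erf(sqrt(5)*a/2)


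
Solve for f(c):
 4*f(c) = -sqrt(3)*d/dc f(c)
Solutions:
 f(c) = C1*exp(-4*sqrt(3)*c/3)


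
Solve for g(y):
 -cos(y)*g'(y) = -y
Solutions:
 g(y) = C1 + Integral(y/cos(y), y)


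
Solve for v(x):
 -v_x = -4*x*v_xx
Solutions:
 v(x) = C1 + C2*x^(5/4)


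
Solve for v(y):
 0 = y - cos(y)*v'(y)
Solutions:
 v(y) = C1 + Integral(y/cos(y), y)


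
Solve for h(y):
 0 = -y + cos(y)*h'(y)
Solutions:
 h(y) = C1 + Integral(y/cos(y), y)


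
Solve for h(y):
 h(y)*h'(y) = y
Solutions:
 h(y) = -sqrt(C1 + y^2)
 h(y) = sqrt(C1 + y^2)


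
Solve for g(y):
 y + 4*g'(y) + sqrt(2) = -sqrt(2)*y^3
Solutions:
 g(y) = C1 - sqrt(2)*y^4/16 - y^2/8 - sqrt(2)*y/4


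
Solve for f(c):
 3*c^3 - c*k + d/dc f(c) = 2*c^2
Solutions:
 f(c) = C1 - 3*c^4/4 + 2*c^3/3 + c^2*k/2


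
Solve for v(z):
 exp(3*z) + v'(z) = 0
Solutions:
 v(z) = C1 - exp(3*z)/3


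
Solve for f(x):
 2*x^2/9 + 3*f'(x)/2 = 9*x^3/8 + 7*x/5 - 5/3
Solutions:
 f(x) = C1 + 3*x^4/16 - 4*x^3/81 + 7*x^2/15 - 10*x/9


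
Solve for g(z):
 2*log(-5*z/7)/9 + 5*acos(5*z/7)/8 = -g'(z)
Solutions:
 g(z) = C1 - 2*z*log(-z)/9 - 5*z*acos(5*z/7)/8 - 2*z*log(5)/9 + 2*z/9 + 2*z*log(7)/9 + sqrt(49 - 25*z^2)/8


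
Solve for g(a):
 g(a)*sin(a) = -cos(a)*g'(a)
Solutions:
 g(a) = C1*cos(a)


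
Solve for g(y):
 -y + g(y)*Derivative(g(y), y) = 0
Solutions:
 g(y) = -sqrt(C1 + y^2)
 g(y) = sqrt(C1 + y^2)


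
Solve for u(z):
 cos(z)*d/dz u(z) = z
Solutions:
 u(z) = C1 + Integral(z/cos(z), z)


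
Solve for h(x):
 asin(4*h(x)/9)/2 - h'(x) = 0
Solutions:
 Integral(1/asin(4*_y/9), (_y, h(x))) = C1 + x/2


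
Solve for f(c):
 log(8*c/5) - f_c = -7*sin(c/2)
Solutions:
 f(c) = C1 + c*log(c) - c*log(5) - c + 3*c*log(2) - 14*cos(c/2)


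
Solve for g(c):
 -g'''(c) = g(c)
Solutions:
 g(c) = C3*exp(-c) + (C1*sin(sqrt(3)*c/2) + C2*cos(sqrt(3)*c/2))*exp(c/2)


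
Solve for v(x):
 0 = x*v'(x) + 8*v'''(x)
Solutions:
 v(x) = C1 + Integral(C2*airyai(-x/2) + C3*airybi(-x/2), x)


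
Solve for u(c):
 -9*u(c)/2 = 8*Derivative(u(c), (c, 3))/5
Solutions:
 u(c) = C3*exp(c*(-2^(2/3)*45^(1/3) + 3*5^(1/3)*6^(2/3))/16)*sin(3*2^(2/3)*3^(1/6)*5^(1/3)*c/8) + C4*exp(c*(-2^(2/3)*45^(1/3) + 3*5^(1/3)*6^(2/3))/16)*cos(3*2^(2/3)*3^(1/6)*5^(1/3)*c/8) + C5*exp(-c*(2^(2/3)*45^(1/3) + 3*5^(1/3)*6^(2/3))/16) + (C1*sin(3*2^(2/3)*3^(1/6)*5^(1/3)*c/8) + C2*cos(3*2^(2/3)*3^(1/6)*5^(1/3)*c/8))*exp(2^(2/3)*45^(1/3)*c/8)


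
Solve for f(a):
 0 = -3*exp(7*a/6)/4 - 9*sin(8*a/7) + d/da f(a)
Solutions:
 f(a) = C1 + 9*exp(7*a/6)/14 - 63*cos(8*a/7)/8


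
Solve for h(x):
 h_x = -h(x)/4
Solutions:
 h(x) = C1*exp(-x/4)


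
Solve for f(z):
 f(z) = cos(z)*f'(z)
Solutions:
 f(z) = C1*sqrt(sin(z) + 1)/sqrt(sin(z) - 1)


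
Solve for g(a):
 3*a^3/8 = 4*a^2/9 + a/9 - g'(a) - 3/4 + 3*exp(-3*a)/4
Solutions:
 g(a) = C1 - 3*a^4/32 + 4*a^3/27 + a^2/18 - 3*a/4 - exp(-3*a)/4


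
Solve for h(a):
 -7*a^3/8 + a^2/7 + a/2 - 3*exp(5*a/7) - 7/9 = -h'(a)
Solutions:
 h(a) = C1 + 7*a^4/32 - a^3/21 - a^2/4 + 7*a/9 + 21*exp(5*a/7)/5


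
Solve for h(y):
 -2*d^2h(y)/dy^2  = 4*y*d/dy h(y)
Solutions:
 h(y) = C1 + C2*erf(y)


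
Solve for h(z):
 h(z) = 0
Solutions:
 h(z) = 0


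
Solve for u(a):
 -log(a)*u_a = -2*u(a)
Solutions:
 u(a) = C1*exp(2*li(a))


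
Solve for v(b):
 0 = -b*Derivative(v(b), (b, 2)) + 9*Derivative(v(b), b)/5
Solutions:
 v(b) = C1 + C2*b^(14/5)


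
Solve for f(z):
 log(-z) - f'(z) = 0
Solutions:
 f(z) = C1 + z*log(-z) - z


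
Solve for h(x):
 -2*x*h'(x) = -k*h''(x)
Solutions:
 h(x) = C1 + C2*erf(x*sqrt(-1/k))/sqrt(-1/k)


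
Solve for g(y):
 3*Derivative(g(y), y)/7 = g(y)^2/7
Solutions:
 g(y) = -3/(C1 + y)


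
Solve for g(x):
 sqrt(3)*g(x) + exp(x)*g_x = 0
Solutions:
 g(x) = C1*exp(sqrt(3)*exp(-x))


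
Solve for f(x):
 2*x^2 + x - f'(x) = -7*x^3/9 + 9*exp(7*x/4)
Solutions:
 f(x) = C1 + 7*x^4/36 + 2*x^3/3 + x^2/2 - 36*exp(7*x/4)/7


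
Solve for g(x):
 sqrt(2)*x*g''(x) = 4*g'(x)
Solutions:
 g(x) = C1 + C2*x^(1 + 2*sqrt(2))


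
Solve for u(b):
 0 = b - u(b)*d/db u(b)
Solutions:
 u(b) = -sqrt(C1 + b^2)
 u(b) = sqrt(C1 + b^2)


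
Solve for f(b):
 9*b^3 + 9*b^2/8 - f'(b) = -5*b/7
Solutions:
 f(b) = C1 + 9*b^4/4 + 3*b^3/8 + 5*b^2/14


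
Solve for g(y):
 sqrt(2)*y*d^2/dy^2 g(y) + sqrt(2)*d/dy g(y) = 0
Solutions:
 g(y) = C1 + C2*log(y)


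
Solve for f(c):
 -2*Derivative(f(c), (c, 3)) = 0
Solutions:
 f(c) = C1 + C2*c + C3*c^2


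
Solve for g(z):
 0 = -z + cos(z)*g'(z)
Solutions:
 g(z) = C1 + Integral(z/cos(z), z)


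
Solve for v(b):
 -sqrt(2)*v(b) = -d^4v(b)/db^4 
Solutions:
 v(b) = C1*exp(-2^(1/8)*b) + C2*exp(2^(1/8)*b) + C3*sin(2^(1/8)*b) + C4*cos(2^(1/8)*b)


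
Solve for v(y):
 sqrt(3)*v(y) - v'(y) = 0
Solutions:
 v(y) = C1*exp(sqrt(3)*y)


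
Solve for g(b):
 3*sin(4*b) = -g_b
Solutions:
 g(b) = C1 + 3*cos(4*b)/4


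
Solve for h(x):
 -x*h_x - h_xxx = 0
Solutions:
 h(x) = C1 + Integral(C2*airyai(-x) + C3*airybi(-x), x)


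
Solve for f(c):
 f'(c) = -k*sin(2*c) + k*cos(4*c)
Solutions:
 f(c) = C1 + k*sin(4*c)/4 + k*cos(2*c)/2


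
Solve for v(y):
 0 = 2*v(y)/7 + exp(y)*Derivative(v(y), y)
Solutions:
 v(y) = C1*exp(2*exp(-y)/7)


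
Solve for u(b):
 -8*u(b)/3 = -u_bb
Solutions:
 u(b) = C1*exp(-2*sqrt(6)*b/3) + C2*exp(2*sqrt(6)*b/3)


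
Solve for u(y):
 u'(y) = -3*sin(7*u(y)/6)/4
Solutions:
 3*y/4 + 3*log(cos(7*u(y)/6) - 1)/7 - 3*log(cos(7*u(y)/6) + 1)/7 = C1


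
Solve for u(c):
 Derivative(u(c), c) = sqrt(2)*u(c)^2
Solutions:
 u(c) = -1/(C1 + sqrt(2)*c)


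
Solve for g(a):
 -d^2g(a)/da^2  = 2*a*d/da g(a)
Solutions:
 g(a) = C1 + C2*erf(a)


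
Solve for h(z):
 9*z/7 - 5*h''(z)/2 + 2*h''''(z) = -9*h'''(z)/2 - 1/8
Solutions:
 h(z) = C1 + C2*z + C3*exp(z*(-9 + sqrt(161))/8) + C4*exp(-z*(9 + sqrt(161))/8) + 3*z^3/35 + 683*z^2/1400


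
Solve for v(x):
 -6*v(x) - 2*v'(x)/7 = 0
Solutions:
 v(x) = C1*exp(-21*x)


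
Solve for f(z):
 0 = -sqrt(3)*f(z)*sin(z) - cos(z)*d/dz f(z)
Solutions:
 f(z) = C1*cos(z)^(sqrt(3))


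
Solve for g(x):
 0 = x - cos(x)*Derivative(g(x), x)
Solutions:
 g(x) = C1 + Integral(x/cos(x), x)


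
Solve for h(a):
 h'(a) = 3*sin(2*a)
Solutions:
 h(a) = C1 - 3*cos(2*a)/2


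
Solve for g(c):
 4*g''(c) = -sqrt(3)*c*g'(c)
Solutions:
 g(c) = C1 + C2*erf(sqrt(2)*3^(1/4)*c/4)


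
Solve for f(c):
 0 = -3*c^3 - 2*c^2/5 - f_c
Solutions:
 f(c) = C1 - 3*c^4/4 - 2*c^3/15


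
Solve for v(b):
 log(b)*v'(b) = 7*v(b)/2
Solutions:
 v(b) = C1*exp(7*li(b)/2)


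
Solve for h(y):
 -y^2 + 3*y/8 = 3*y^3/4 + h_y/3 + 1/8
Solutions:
 h(y) = C1 - 9*y^4/16 - y^3 + 9*y^2/16 - 3*y/8


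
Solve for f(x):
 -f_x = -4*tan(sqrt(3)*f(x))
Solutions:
 f(x) = sqrt(3)*(pi - asin(C1*exp(4*sqrt(3)*x)))/3
 f(x) = sqrt(3)*asin(C1*exp(4*sqrt(3)*x))/3


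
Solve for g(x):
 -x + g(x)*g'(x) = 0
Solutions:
 g(x) = -sqrt(C1 + x^2)
 g(x) = sqrt(C1 + x^2)


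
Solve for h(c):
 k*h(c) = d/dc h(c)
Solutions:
 h(c) = C1*exp(c*k)


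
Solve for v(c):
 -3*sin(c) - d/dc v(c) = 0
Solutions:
 v(c) = C1 + 3*cos(c)


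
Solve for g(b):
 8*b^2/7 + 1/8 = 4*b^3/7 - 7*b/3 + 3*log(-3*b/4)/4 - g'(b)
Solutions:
 g(b) = C1 + b^4/7 - 8*b^3/21 - 7*b^2/6 + 3*b*log(-b)/4 + b*(-12*log(2) - 7 + 6*log(3))/8


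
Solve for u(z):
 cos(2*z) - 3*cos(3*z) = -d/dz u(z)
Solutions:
 u(z) = C1 - sin(2*z)/2 + sin(3*z)


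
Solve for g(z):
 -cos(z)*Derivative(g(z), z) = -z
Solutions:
 g(z) = C1 + Integral(z/cos(z), z)


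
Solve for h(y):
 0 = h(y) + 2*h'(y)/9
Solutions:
 h(y) = C1*exp(-9*y/2)


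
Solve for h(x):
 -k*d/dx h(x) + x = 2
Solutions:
 h(x) = C1 + x^2/(2*k) - 2*x/k


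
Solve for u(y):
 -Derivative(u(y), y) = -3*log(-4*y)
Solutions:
 u(y) = C1 + 3*y*log(-y) + 3*y*(-1 + 2*log(2))


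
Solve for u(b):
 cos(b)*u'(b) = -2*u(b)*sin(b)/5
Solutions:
 u(b) = C1*cos(b)^(2/5)


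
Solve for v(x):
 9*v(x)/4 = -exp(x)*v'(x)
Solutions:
 v(x) = C1*exp(9*exp(-x)/4)


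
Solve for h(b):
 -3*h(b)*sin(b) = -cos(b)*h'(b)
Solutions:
 h(b) = C1/cos(b)^3


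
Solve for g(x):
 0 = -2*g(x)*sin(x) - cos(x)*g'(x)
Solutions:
 g(x) = C1*cos(x)^2


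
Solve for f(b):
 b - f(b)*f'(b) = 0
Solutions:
 f(b) = -sqrt(C1 + b^2)
 f(b) = sqrt(C1 + b^2)


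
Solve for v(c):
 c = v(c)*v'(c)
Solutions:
 v(c) = -sqrt(C1 + c^2)
 v(c) = sqrt(C1 + c^2)


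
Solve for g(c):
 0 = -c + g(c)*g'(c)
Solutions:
 g(c) = -sqrt(C1 + c^2)
 g(c) = sqrt(C1 + c^2)


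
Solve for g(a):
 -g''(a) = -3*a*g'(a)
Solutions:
 g(a) = C1 + C2*erfi(sqrt(6)*a/2)


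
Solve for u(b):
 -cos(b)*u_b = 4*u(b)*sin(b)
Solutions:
 u(b) = C1*cos(b)^4


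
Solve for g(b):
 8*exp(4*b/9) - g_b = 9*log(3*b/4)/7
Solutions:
 g(b) = C1 - 9*b*log(b)/7 + 9*b*(-log(3) + 1 + 2*log(2))/7 + 18*exp(4*b/9)


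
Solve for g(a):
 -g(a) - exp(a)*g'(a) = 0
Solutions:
 g(a) = C1*exp(exp(-a))


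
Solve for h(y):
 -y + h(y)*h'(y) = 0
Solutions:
 h(y) = -sqrt(C1 + y^2)
 h(y) = sqrt(C1 + y^2)


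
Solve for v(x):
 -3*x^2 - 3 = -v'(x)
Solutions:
 v(x) = C1 + x^3 + 3*x


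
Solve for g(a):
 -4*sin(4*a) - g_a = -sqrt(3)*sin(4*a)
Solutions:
 g(a) = C1 - sqrt(3)*cos(4*a)/4 + cos(4*a)


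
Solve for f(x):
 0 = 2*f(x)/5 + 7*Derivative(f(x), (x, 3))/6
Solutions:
 f(x) = C3*exp(x*(-12^(1/3)*35^(2/3) + 3*3^(1/3)*70^(2/3))/140)*sin(3^(5/6)*70^(2/3)*x/70) + C4*exp(x*(-12^(1/3)*35^(2/3) + 3*3^(1/3)*70^(2/3))/140)*cos(3^(5/6)*70^(2/3)*x/70) + C5*exp(-x*(12^(1/3)*35^(2/3) + 3*3^(1/3)*70^(2/3))/140) + (C1*sin(3^(5/6)*70^(2/3)*x/70) + C2*cos(3^(5/6)*70^(2/3)*x/70))*exp(12^(1/3)*35^(2/3)*x/70)


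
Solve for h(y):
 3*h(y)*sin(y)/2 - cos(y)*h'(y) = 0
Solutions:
 h(y) = C1/cos(y)^(3/2)


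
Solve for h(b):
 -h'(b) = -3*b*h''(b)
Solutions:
 h(b) = C1 + C2*b^(4/3)


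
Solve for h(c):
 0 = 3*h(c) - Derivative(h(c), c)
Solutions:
 h(c) = C1*exp(3*c)


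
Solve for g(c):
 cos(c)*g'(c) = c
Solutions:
 g(c) = C1 + Integral(c/cos(c), c)


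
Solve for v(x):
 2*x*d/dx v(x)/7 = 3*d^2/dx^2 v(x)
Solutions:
 v(x) = C1 + C2*erfi(sqrt(21)*x/21)


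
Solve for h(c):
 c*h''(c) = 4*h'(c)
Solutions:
 h(c) = C1 + C2*c^5


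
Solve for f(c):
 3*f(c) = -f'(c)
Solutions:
 f(c) = C1*exp(-3*c)


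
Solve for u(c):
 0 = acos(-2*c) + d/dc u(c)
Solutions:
 u(c) = C1 - c*acos(-2*c) - sqrt(1 - 4*c^2)/2


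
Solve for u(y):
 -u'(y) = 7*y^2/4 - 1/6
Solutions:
 u(y) = C1 - 7*y^3/12 + y/6


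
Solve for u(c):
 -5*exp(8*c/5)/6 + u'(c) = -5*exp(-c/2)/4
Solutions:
 u(c) = C1 + 25*exp(8*c/5)/48 + 5*exp(-c/2)/2


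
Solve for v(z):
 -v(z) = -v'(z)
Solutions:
 v(z) = C1*exp(z)


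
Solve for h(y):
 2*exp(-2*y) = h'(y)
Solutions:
 h(y) = C1 - exp(-2*y)


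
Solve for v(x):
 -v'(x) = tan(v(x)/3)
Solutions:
 v(x) = -3*asin(C1*exp(-x/3)) + 3*pi
 v(x) = 3*asin(C1*exp(-x/3))


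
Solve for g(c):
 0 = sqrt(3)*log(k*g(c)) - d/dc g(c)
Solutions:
 li(k*g(c))/k = C1 + sqrt(3)*c


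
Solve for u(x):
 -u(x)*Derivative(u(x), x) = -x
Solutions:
 u(x) = -sqrt(C1 + x^2)
 u(x) = sqrt(C1 + x^2)


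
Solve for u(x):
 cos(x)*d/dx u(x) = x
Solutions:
 u(x) = C1 + Integral(x/cos(x), x)


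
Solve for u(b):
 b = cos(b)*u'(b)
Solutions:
 u(b) = C1 + Integral(b/cos(b), b)


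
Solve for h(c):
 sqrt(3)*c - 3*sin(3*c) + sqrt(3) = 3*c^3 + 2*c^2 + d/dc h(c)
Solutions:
 h(c) = C1 - 3*c^4/4 - 2*c^3/3 + sqrt(3)*c^2/2 + sqrt(3)*c + cos(3*c)


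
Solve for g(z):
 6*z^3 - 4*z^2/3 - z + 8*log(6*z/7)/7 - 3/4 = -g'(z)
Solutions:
 g(z) = C1 - 3*z^4/2 + 4*z^3/9 + z^2/2 - 8*z*log(z)/7 - 8*z*log(6)/7 + 53*z/28 + 8*z*log(7)/7


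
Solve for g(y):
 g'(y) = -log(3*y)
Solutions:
 g(y) = C1 - y*log(y) - y*log(3) + y


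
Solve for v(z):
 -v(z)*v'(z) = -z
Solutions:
 v(z) = -sqrt(C1 + z^2)
 v(z) = sqrt(C1 + z^2)


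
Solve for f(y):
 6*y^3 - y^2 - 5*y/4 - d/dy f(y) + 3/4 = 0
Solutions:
 f(y) = C1 + 3*y^4/2 - y^3/3 - 5*y^2/8 + 3*y/4


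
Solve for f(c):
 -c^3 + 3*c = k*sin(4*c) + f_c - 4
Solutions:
 f(c) = C1 - c^4/4 + 3*c^2/2 + 4*c + k*cos(4*c)/4


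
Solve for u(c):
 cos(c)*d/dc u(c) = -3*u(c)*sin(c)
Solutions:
 u(c) = C1*cos(c)^3


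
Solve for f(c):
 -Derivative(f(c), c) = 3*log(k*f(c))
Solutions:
 li(k*f(c))/k = C1 - 3*c


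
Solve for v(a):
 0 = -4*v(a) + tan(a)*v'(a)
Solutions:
 v(a) = C1*sin(a)^4


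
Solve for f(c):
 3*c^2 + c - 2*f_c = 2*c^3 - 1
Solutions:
 f(c) = C1 - c^4/4 + c^3/2 + c^2/4 + c/2


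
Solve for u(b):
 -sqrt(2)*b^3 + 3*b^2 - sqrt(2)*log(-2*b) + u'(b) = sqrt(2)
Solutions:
 u(b) = C1 + sqrt(2)*b^4/4 - b^3 + sqrt(2)*b*log(-b) + sqrt(2)*b*log(2)


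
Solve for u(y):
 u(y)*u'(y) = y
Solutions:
 u(y) = -sqrt(C1 + y^2)
 u(y) = sqrt(C1 + y^2)


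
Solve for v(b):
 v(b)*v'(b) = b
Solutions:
 v(b) = -sqrt(C1 + b^2)
 v(b) = sqrt(C1 + b^2)


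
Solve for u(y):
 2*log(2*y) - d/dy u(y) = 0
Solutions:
 u(y) = C1 + 2*y*log(y) - 2*y + y*log(4)


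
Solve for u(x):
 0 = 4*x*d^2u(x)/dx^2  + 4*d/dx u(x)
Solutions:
 u(x) = C1 + C2*log(x)


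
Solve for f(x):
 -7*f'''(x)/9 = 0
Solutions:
 f(x) = C1 + C2*x + C3*x^2


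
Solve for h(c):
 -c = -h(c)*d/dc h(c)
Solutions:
 h(c) = -sqrt(C1 + c^2)
 h(c) = sqrt(C1 + c^2)


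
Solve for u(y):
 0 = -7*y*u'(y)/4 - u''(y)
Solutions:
 u(y) = C1 + C2*erf(sqrt(14)*y/4)


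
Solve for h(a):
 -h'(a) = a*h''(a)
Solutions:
 h(a) = C1 + C2*log(a)


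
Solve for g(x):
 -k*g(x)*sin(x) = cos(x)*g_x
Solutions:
 g(x) = C1*exp(k*log(cos(x)))


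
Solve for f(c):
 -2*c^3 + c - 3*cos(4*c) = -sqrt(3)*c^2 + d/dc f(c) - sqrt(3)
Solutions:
 f(c) = C1 - c^4/2 + sqrt(3)*c^3/3 + c^2/2 + sqrt(3)*c - 3*sin(4*c)/4


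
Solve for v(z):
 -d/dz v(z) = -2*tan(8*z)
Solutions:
 v(z) = C1 - log(cos(8*z))/4


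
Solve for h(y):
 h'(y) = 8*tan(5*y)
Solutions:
 h(y) = C1 - 8*log(cos(5*y))/5


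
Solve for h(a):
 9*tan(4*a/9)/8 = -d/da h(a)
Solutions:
 h(a) = C1 + 81*log(cos(4*a/9))/32


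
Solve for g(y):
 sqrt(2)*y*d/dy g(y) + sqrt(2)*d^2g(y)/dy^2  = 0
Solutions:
 g(y) = C1 + C2*erf(sqrt(2)*y/2)


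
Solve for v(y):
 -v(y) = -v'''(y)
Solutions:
 v(y) = C3*exp(y) + (C1*sin(sqrt(3)*y/2) + C2*cos(sqrt(3)*y/2))*exp(-y/2)


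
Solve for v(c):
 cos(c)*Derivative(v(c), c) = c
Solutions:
 v(c) = C1 + Integral(c/cos(c), c)


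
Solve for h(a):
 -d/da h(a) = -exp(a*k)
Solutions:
 h(a) = C1 + exp(a*k)/k


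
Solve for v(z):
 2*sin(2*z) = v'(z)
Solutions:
 v(z) = C1 - cos(2*z)


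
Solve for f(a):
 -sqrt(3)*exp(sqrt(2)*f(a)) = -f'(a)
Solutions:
 f(a) = sqrt(2)*(2*log(-1/(C1 + sqrt(3)*a)) - log(2))/4


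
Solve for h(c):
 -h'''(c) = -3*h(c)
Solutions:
 h(c) = C3*exp(3^(1/3)*c) + (C1*sin(3^(5/6)*c/2) + C2*cos(3^(5/6)*c/2))*exp(-3^(1/3)*c/2)


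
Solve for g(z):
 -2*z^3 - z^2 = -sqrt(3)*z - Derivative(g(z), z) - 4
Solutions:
 g(z) = C1 + z^4/2 + z^3/3 - sqrt(3)*z^2/2 - 4*z


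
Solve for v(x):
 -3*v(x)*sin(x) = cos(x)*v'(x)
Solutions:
 v(x) = C1*cos(x)^3


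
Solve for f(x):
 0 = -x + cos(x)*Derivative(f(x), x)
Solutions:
 f(x) = C1 + Integral(x/cos(x), x)


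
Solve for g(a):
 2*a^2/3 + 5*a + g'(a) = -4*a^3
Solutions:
 g(a) = C1 - a^4 - 2*a^3/9 - 5*a^2/2


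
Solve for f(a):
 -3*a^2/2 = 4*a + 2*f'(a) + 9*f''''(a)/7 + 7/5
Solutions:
 f(a) = C1 + C4*exp(-42^(1/3)*a/3) - a^3/4 - a^2 - 7*a/10 + (C2*sin(14^(1/3)*3^(5/6)*a/6) + C3*cos(14^(1/3)*3^(5/6)*a/6))*exp(42^(1/3)*a/6)


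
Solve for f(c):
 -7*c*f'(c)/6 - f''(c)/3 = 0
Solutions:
 f(c) = C1 + C2*erf(sqrt(7)*c/2)


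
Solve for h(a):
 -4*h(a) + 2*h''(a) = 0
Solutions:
 h(a) = C1*exp(-sqrt(2)*a) + C2*exp(sqrt(2)*a)


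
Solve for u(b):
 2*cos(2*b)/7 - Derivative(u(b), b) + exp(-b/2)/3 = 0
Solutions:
 u(b) = C1 + sin(2*b)/7 - 2*exp(-b/2)/3


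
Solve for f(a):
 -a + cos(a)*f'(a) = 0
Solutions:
 f(a) = C1 + Integral(a/cos(a), a)


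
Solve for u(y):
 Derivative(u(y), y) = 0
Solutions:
 u(y) = C1


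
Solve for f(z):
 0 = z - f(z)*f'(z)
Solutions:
 f(z) = -sqrt(C1 + z^2)
 f(z) = sqrt(C1 + z^2)


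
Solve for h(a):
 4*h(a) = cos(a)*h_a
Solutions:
 h(a) = C1*(sin(a)^2 + 2*sin(a) + 1)/(sin(a)^2 - 2*sin(a) + 1)


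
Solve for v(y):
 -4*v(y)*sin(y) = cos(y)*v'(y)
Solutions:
 v(y) = C1*cos(y)^4


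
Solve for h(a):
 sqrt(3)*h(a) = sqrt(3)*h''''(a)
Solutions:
 h(a) = C1*exp(-a) + C2*exp(a) + C3*sin(a) + C4*cos(a)


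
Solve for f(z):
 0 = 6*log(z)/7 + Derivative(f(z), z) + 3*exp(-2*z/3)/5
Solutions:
 f(z) = C1 - 6*z*log(z)/7 + 6*z/7 + 9*exp(-2*z/3)/10


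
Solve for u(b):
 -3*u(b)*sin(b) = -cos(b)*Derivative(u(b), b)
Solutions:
 u(b) = C1/cos(b)^3


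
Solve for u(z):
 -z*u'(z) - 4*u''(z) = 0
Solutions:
 u(z) = C1 + C2*erf(sqrt(2)*z/4)


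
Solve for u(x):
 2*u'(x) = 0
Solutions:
 u(x) = C1


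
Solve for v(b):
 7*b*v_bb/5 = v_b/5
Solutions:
 v(b) = C1 + C2*b^(8/7)


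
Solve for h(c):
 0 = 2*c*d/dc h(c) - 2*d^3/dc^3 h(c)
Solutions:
 h(c) = C1 + Integral(C2*airyai(c) + C3*airybi(c), c)


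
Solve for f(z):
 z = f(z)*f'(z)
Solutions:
 f(z) = -sqrt(C1 + z^2)
 f(z) = sqrt(C1 + z^2)


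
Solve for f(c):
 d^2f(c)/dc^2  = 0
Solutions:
 f(c) = C1 + C2*c


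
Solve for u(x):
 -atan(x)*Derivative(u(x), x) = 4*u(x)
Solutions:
 u(x) = C1*exp(-4*Integral(1/atan(x), x))


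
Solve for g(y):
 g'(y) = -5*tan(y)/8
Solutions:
 g(y) = C1 + 5*log(cos(y))/8


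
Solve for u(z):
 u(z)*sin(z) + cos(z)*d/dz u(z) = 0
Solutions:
 u(z) = C1*cos(z)


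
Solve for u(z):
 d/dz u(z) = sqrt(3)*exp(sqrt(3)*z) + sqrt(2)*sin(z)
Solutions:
 u(z) = C1 + exp(sqrt(3)*z) - sqrt(2)*cos(z)


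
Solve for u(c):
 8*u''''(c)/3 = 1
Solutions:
 u(c) = C1 + C2*c + C3*c^2 + C4*c^3 + c^4/64


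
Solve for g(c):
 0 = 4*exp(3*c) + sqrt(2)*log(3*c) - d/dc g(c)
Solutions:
 g(c) = C1 + sqrt(2)*c*log(c) + sqrt(2)*c*(-1 + log(3)) + 4*exp(3*c)/3


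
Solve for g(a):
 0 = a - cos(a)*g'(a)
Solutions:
 g(a) = C1 + Integral(a/cos(a), a)


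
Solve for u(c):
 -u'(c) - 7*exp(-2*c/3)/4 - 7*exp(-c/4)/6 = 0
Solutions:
 u(c) = C1 + 21*exp(-2*c/3)/8 + 14*exp(-c/4)/3


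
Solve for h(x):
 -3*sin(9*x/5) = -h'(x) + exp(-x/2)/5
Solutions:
 h(x) = C1 - 5*cos(9*x/5)/3 - 2*exp(-x/2)/5


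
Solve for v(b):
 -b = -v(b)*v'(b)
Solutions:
 v(b) = -sqrt(C1 + b^2)
 v(b) = sqrt(C1 + b^2)


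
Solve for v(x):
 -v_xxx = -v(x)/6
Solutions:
 v(x) = C3*exp(6^(2/3)*x/6) + (C1*sin(2^(2/3)*3^(1/6)*x/4) + C2*cos(2^(2/3)*3^(1/6)*x/4))*exp(-6^(2/3)*x/12)


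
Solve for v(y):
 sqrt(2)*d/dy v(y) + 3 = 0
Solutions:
 v(y) = C1 - 3*sqrt(2)*y/2


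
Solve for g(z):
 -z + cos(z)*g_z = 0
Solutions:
 g(z) = C1 + Integral(z/cos(z), z)


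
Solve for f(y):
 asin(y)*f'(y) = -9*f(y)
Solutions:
 f(y) = C1*exp(-9*Integral(1/asin(y), y))


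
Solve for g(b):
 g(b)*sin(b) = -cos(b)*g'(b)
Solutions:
 g(b) = C1*cos(b)


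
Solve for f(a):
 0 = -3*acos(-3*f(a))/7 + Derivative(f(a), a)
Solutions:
 Integral(1/acos(-3*_y), (_y, f(a))) = C1 + 3*a/7


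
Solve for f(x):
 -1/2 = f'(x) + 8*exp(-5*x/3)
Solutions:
 f(x) = C1 - x/2 + 24*exp(-5*x/3)/5


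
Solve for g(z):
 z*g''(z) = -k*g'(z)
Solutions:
 g(z) = C1 + z^(1 - re(k))*(C2*sin(log(z)*Abs(im(k))) + C3*cos(log(z)*im(k)))


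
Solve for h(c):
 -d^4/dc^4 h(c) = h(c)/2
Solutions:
 h(c) = (C1*sin(2^(1/4)*c/2) + C2*cos(2^(1/4)*c/2))*exp(-2^(1/4)*c/2) + (C3*sin(2^(1/4)*c/2) + C4*cos(2^(1/4)*c/2))*exp(2^(1/4)*c/2)


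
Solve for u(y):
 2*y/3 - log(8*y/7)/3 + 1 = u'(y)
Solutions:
 u(y) = C1 + y^2/3 - y*log(y)/3 - y*log(2) + y*log(7)/3 + 4*y/3


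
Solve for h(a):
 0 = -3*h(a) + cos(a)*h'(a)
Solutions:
 h(a) = C1*(sin(a) + 1)^(3/2)/(sin(a) - 1)^(3/2)


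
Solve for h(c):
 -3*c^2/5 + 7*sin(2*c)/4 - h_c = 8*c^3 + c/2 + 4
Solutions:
 h(c) = C1 - 2*c^4 - c^3/5 - c^2/4 - 4*c - 7*cos(2*c)/8


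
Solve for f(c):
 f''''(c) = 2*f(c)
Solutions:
 f(c) = C1*exp(-2^(1/4)*c) + C2*exp(2^(1/4)*c) + C3*sin(2^(1/4)*c) + C4*cos(2^(1/4)*c)


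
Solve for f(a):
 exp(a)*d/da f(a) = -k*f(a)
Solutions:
 f(a) = C1*exp(k*exp(-a))


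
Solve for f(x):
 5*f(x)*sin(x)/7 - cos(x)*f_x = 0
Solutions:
 f(x) = C1/cos(x)^(5/7)


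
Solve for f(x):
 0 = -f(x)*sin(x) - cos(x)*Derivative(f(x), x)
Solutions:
 f(x) = C1*cos(x)


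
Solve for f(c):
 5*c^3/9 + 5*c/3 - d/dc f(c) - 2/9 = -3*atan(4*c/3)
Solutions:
 f(c) = C1 + 5*c^4/36 + 5*c^2/6 + 3*c*atan(4*c/3) - 2*c/9 - 9*log(16*c^2 + 9)/8


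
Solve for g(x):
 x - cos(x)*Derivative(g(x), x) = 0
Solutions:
 g(x) = C1 + Integral(x/cos(x), x)


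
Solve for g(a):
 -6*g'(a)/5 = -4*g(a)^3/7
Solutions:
 g(a) = -sqrt(42)*sqrt(-1/(C1 + 10*a))/2
 g(a) = sqrt(42)*sqrt(-1/(C1 + 10*a))/2


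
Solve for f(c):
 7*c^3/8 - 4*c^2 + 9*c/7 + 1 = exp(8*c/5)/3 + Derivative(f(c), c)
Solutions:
 f(c) = C1 + 7*c^4/32 - 4*c^3/3 + 9*c^2/14 + c - 5*exp(8*c/5)/24


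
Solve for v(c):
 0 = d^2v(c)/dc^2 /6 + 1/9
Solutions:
 v(c) = C1 + C2*c - c^2/3


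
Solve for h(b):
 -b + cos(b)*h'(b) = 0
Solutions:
 h(b) = C1 + Integral(b/cos(b), b)


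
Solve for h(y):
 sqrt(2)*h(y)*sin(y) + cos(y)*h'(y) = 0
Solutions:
 h(y) = C1*cos(y)^(sqrt(2))


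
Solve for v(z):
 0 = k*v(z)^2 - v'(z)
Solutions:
 v(z) = -1/(C1 + k*z)


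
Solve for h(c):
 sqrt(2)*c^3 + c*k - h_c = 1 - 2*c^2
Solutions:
 h(c) = C1 + sqrt(2)*c^4/4 + 2*c^3/3 + c^2*k/2 - c


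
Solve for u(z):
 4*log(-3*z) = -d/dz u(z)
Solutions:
 u(z) = C1 - 4*z*log(-z) + 4*z*(1 - log(3))


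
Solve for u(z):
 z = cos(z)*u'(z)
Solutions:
 u(z) = C1 + Integral(z/cos(z), z)


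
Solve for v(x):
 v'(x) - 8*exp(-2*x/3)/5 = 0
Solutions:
 v(x) = C1 - 12*exp(-2*x/3)/5


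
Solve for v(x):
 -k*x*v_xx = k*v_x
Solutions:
 v(x) = C1 + C2*log(x)


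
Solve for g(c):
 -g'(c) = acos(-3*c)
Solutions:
 g(c) = C1 - c*acos(-3*c) - sqrt(1 - 9*c^2)/3


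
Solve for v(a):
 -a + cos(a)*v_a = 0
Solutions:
 v(a) = C1 + Integral(a/cos(a), a)


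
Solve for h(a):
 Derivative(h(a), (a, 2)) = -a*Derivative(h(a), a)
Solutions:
 h(a) = C1 + C2*erf(sqrt(2)*a/2)


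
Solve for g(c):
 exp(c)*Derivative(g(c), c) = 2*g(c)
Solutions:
 g(c) = C1*exp(-2*exp(-c))


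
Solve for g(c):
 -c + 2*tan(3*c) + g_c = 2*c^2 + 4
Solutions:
 g(c) = C1 + 2*c^3/3 + c^2/2 + 4*c + 2*log(cos(3*c))/3


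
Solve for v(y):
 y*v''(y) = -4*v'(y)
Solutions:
 v(y) = C1 + C2/y^3


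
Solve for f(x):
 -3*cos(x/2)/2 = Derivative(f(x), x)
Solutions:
 f(x) = C1 - 3*sin(x/2)


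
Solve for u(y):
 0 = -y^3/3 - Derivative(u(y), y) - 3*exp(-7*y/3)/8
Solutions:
 u(y) = C1 - y^4/12 + 9*exp(-7*y/3)/56


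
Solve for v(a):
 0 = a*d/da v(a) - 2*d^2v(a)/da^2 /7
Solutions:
 v(a) = C1 + C2*erfi(sqrt(7)*a/2)


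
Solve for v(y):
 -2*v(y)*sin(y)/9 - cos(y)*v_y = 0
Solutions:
 v(y) = C1*cos(y)^(2/9)


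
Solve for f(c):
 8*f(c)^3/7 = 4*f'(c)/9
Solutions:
 f(c) = -sqrt(14)*sqrt(-1/(C1 + 18*c))/2
 f(c) = sqrt(14)*sqrt(-1/(C1 + 18*c))/2


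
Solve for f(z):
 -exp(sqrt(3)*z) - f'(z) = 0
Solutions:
 f(z) = C1 - sqrt(3)*exp(sqrt(3)*z)/3


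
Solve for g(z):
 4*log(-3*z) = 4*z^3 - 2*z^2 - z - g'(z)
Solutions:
 g(z) = C1 + z^4 - 2*z^3/3 - z^2/2 - 4*z*log(-z) + 4*z*(1 - log(3))


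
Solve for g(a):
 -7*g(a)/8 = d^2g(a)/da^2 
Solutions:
 g(a) = C1*sin(sqrt(14)*a/4) + C2*cos(sqrt(14)*a/4)


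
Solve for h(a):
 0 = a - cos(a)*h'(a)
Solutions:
 h(a) = C1 + Integral(a/cos(a), a)


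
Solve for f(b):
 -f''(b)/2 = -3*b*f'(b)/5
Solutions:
 f(b) = C1 + C2*erfi(sqrt(15)*b/5)


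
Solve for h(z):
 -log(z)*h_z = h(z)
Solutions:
 h(z) = C1*exp(-li(z))


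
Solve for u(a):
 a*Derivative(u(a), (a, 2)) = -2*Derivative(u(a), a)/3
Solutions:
 u(a) = C1 + C2*a^(1/3)


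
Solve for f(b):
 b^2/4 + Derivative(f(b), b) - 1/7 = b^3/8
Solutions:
 f(b) = C1 + b^4/32 - b^3/12 + b/7


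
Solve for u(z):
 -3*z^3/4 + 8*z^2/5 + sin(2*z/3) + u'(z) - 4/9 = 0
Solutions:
 u(z) = C1 + 3*z^4/16 - 8*z^3/15 + 4*z/9 + 3*cos(2*z/3)/2


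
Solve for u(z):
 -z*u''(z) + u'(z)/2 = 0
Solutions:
 u(z) = C1 + C2*z^(3/2)


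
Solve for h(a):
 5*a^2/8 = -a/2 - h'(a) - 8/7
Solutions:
 h(a) = C1 - 5*a^3/24 - a^2/4 - 8*a/7


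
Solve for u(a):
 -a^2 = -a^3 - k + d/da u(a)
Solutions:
 u(a) = C1 + a^4/4 - a^3/3 + a*k


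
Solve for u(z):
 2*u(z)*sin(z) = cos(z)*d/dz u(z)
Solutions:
 u(z) = C1/cos(z)^2


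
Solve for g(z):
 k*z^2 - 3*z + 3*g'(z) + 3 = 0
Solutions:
 g(z) = C1 - k*z^3/9 + z^2/2 - z


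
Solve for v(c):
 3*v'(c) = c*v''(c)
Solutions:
 v(c) = C1 + C2*c^4


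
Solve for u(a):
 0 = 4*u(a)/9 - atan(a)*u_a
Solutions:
 u(a) = C1*exp(4*Integral(1/atan(a), a)/9)


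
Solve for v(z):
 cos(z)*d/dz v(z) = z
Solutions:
 v(z) = C1 + Integral(z/cos(z), z)


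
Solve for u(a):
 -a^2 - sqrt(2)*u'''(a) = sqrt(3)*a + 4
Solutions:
 u(a) = C1 + C2*a + C3*a^2 - sqrt(2)*a^5/120 - sqrt(6)*a^4/48 - sqrt(2)*a^3/3


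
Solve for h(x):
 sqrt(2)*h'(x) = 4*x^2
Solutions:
 h(x) = C1 + 2*sqrt(2)*x^3/3


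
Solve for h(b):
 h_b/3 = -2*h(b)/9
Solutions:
 h(b) = C1*exp(-2*b/3)


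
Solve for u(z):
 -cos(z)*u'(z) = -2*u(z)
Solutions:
 u(z) = C1*(sin(z) + 1)/(sin(z) - 1)


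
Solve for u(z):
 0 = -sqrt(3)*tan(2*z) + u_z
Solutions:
 u(z) = C1 - sqrt(3)*log(cos(2*z))/2


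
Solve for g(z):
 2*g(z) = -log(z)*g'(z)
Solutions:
 g(z) = C1*exp(-2*li(z))


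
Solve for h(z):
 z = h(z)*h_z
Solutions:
 h(z) = -sqrt(C1 + z^2)
 h(z) = sqrt(C1 + z^2)


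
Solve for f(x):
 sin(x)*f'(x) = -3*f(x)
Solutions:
 f(x) = C1*(cos(x) + 1)^(3/2)/(cos(x) - 1)^(3/2)


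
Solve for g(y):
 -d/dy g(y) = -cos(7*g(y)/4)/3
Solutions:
 -y/3 - 2*log(sin(7*g(y)/4) - 1)/7 + 2*log(sin(7*g(y)/4) + 1)/7 = C1


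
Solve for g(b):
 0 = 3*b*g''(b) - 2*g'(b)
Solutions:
 g(b) = C1 + C2*b^(5/3)


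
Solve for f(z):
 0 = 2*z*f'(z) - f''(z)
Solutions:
 f(z) = C1 + C2*erfi(z)


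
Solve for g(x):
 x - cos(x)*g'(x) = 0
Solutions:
 g(x) = C1 + Integral(x/cos(x), x)


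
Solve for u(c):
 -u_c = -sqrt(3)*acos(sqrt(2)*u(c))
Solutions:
 Integral(1/acos(sqrt(2)*_y), (_y, u(c))) = C1 + sqrt(3)*c


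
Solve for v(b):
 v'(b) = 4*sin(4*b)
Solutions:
 v(b) = C1 - cos(4*b)


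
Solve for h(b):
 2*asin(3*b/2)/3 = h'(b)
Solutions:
 h(b) = C1 + 2*b*asin(3*b/2)/3 + 2*sqrt(4 - 9*b^2)/9


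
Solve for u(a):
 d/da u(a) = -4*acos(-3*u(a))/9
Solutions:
 Integral(1/acos(-3*_y), (_y, u(a))) = C1 - 4*a/9


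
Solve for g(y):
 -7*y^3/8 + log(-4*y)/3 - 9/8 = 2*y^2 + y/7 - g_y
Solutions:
 g(y) = C1 + 7*y^4/32 + 2*y^3/3 + y^2/14 - y*log(-y)/3 + y*(35 - 16*log(2))/24


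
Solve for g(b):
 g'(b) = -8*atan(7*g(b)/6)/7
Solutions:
 Integral(1/atan(7*_y/6), (_y, g(b))) = C1 - 8*b/7


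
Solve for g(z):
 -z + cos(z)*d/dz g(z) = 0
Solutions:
 g(z) = C1 + Integral(z/cos(z), z)


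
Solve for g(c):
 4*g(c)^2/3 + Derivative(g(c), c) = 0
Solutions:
 g(c) = 3/(C1 + 4*c)


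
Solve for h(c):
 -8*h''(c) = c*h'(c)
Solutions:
 h(c) = C1 + C2*erf(c/4)


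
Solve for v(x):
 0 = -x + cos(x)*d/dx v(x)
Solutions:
 v(x) = C1 + Integral(x/cos(x), x)


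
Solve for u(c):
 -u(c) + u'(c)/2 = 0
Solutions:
 u(c) = C1*exp(2*c)


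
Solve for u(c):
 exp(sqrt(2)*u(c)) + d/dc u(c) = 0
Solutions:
 u(c) = sqrt(2)*(2*log(1/(C1 + c)) - log(2))/4


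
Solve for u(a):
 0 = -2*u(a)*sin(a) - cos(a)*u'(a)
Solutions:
 u(a) = C1*cos(a)^2


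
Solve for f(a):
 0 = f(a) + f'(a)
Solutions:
 f(a) = C1*exp(-a)


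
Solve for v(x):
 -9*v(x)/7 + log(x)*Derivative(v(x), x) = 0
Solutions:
 v(x) = C1*exp(9*li(x)/7)


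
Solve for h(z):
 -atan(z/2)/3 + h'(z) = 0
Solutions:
 h(z) = C1 + z*atan(z/2)/3 - log(z^2 + 4)/3


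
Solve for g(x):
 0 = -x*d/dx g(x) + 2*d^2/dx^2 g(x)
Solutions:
 g(x) = C1 + C2*erfi(x/2)


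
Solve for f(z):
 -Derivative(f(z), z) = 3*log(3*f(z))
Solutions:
 Integral(1/(log(_y) + log(3)), (_y, f(z)))/3 = C1 - z
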